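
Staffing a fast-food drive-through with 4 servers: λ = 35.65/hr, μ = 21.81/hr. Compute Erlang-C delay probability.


a = λ/μ = 1.6346; ρ = a/4 = 0.4086
P₀ = 0.192258 (from M/M/c formula)
C(c,a) = [a^c/(c!(1−ρ))]·P₀ = [7.13864/(24·0.5914)]·0.192258
= 0.50298·0.192258 = 0.096703

Final: 0.096703


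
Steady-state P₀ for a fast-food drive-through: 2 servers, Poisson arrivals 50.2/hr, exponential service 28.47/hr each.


a = λ/μ = 50.2/28.47 = 1.7633; ρ = a/c = 0.8816
Σ_{k=0}^{1} a^k/k! (terms k=0..1) = 1.00000 + 1.76326 = 2.76326
Tail: a^2/(2!(1−ρ)) = 3.10908/(2·0.1184) = 13.13288
P₀ = 1/(2.76326 + 13.13288) = 1/15.89614 = 0.062908

Final: 0.062908


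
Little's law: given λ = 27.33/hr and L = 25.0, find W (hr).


W = L/λ = 25.0/27.33 = 0.9147 hr

Final: 0.9147 hr


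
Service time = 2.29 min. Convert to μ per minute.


μ = 1/(service time) in consistent units.
1 minute = 1 min, so μ = 1/2.29 = 0.4367 per minute

Final: 0.4367 /min


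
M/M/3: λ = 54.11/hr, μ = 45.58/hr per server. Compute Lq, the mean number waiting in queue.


a = λ/μ = 1.1871; ρ = a/3 = 0.3957
P₀ = 0.298219
Lq = P₀·a^c·ρ / (c!·(1−ρ)²) = 0.298219·1.67305·0.3957/(6·0.36516)
= 0.09011

Final: 0.09011


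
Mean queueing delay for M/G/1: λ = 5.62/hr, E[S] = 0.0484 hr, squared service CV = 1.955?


ρ = λ·E[S] = 5.62·0.0484 = 0.2720
E[S²] = E[S]²(1+C_s²) = 0.0484²·(1+1.955) = 0.006922
Wq = λ·E[S²]/(2(1−ρ)) = 5.62·0.006922/(2·0.7280) = 0.02672 hr

Final: 0.02672 hr


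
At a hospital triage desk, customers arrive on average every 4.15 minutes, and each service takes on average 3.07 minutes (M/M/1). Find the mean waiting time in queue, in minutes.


λ = 60/4.15 = 14.4578 /hr
μ = 60/3.07 = 19.5440 /hr
ρ = λ/μ = 14.4578/19.5440 = 0.7398
Wq = ρ/(μ−λ) = 0.7398/(19.5440−14.4578) = 0.14545 hr
In minutes: 0.14545·60 = 8.727 min

Final: 8.727 min


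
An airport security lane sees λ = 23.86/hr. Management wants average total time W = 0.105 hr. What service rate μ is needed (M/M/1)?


W = 1/(μ−λ) ⇒ μ − λ = 1/W = 1/0.105 = 9.5238
μ = λ + 1/W = 23.86 + 9.5238 = 33.3838 per hr

Final: 33.3838 /hr


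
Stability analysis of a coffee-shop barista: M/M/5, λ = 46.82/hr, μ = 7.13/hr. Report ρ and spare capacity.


Total capacity cμ = 5·7.13 = 35.65/hr
ρ = λ/(cμ) = 46.82/35.65 = 1.3133
Stable ⇔ ρ < 1: NO
Spare capacity = cμ − λ = 35.65 − 46.82 = -11.17/hr

Final: ρ = 1.3133; unstable; margin = -11.17/hr


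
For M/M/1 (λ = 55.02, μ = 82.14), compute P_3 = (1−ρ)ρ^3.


ρ = 55.02/82.14 = 0.6698
P_n = (1−ρ)·ρ^n = (1 − 0.6698)·0.6698^3 = 0.3302·0.300537 = 0.099228

Final: 0.099228


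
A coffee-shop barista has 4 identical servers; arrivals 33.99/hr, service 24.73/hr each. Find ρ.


ρ = λ/(cμ) = 33.99/(4·24.73) = 33.99/98.92 = 0.3436

Final: 0.3436


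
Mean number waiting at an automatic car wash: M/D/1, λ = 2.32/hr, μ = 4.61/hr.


ρ = 2.32/4.61 = 0.5033
M/D/1: Lq = ρ²/(2(1−ρ)) = 0.2533/(2·0.4967) = 0.25492

Final: 0.25492


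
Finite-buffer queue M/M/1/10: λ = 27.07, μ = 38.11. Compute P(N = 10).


ρ = λ/μ = 27.07/38.11 = 0.7103
P_K = (1−ρ)ρ^K/(1−ρ^(K+1)) = (0.2897·0.032696)/(1 − 0.023224)
= 0.009472/0.976776 = 0.009697

Final: 0.009697


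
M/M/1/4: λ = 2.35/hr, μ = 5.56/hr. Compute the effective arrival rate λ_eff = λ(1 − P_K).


ρ = 0.4227; P_K = (1−ρ)ρ^4/(1−ρ^5) = 0.018677
λ_eff = λ(1 − P_K) = 2.35·(1 − 0.018677) = 2.35·0.981323 = 2.3061 /hr

Final: 2.3061 /hr


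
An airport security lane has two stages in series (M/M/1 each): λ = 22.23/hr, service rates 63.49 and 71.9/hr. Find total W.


Each node sees arrival rate λ = 22.23/hr (tandem ⇒ throughput preserved).
W₁ = 1/(μ₁−λ) = 1/(63.49−22.23) = 0.02424 hr
W₂ = 1/(μ₂−λ) = 1/(71.9−22.23) = 0.02013 hr
W_total = W₁ + W₂ = 0.02424 + 0.02013 = 0.04437 hr

Final: 0.04437 hr


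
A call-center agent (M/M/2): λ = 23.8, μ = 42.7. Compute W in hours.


a = 0.5574; ρ = 0.2787; P₀ = 0.564103
Lq = P₀·a^c·ρ/(c!(1−ρ)²) = 0.04694
Wq = Lq/λ = 0.04694/23.8 = 0.001972 hr
W = Wq + 1/μ = 0.001972 + 0.02342 = 0.02539 hr

Final: 0.02539 hr


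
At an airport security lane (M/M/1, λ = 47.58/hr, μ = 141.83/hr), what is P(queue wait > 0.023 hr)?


ρ = 47.58/141.83 = 0.3355
P(Wq > t) = ρ·e^{−(μ−λ)t} = 0.3355·e^{−2.1678}
= 0.3355·0.114435 = 0.038390

Final: 0.038390


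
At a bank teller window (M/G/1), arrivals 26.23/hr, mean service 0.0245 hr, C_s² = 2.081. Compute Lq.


ρ = λ·E[S] = 26.23·0.0245 = 0.6426
Lq = ρ²(1+C_s²)/(2(1−ρ)) = 0.4130·(1+2.081)/(2·0.3574)
= 0.4130·3.0810/0.7147 = 1.78024

Final: 1.78024


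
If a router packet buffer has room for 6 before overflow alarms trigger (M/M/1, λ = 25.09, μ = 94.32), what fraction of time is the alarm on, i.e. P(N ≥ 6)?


ρ = 25.09/94.32 = 0.2660
P(N ≥ n) = ρ^n = 0.2660^6 = 0.0003543

Final: 0.0003543


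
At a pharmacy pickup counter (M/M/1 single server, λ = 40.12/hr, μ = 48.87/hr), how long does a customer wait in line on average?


ρ = 40.12/48.87 = 0.8210
Wq = ρ/(μ−λ) = 0.8210/(48.87 − 40.12) = 0.8210/8.75 = 0.09382 hr

Final: 0.09382 hr


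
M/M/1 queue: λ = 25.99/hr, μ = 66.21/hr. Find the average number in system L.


ρ = λ/μ = 25.99/66.21 = 0.3925
L = ρ/(1−ρ) = 0.3925/(1 − 0.3925) = 0.3925/0.6075 = 0.6462

Final: 0.6462


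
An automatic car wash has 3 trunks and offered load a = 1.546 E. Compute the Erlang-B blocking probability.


B(c,a) = (a^c/c!) / Σ_{k=0}^{c} a^k/k!
a^3/3! = 0.615853
Σ terms (k=0..3): 1.00000 + 1.54600 + 1.19506 + 0.61585 = 4.356911
B = 0.615853/4.356911 = 0.141351

Final: 0.141351


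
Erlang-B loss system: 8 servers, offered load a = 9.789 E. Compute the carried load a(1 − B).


B(8,9.789) = 0.328339 (Erlang-B)
Carried load = a(1 − B) = 9.789·(1 − 0.328339) = 9.789·0.671661 = 6.5749 E

Final: 6.5749 Erlangs


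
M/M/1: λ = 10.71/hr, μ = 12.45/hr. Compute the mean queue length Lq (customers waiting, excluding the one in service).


ρ = 10.71/12.45 = 0.8602
Lq = ρ²/(1−ρ) = 0.7400/0.1398 = 5.2949

Final: 5.2949


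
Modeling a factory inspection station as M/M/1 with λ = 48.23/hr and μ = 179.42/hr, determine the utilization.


ρ = λ/μ = 48.23/179.42 = 0.2688

Final: 0.2688


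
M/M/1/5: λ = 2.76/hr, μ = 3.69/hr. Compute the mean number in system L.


ρ = 2.76/3.69 = 0.7480
L = ρ[1 − (K+1)ρ^K + Kρ^(K+1)] / [(1−ρ)(1−ρ^(K+1))]
Numerator: 0.7480·(1 − 6·0.234107 + 5·0.175104) = 0.352204
Denominator: (0.2520)·(0.824896) = 0.207901
L = 0.352204/0.207901 = 1.6941

Final: 1.6941


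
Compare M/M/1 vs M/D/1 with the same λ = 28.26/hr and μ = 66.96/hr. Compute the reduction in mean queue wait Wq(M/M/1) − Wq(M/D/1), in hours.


ρ = 28.26/66.96 = 0.4220
Wq(M/M/1) = ρ/(μ−λ) = 0.4220/38.70 = 0.01091 hr
Wq(M/D/1) = ρ/(2(μ−λ)) = 0.005453 hr
Savings = 0.01091 − 0.005453 = 0.005453 hr

Final: 0.005453 hr


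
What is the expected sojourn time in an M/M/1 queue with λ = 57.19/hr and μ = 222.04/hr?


W = 1/(μ−λ) = 1/(222.04 − 57.19) = 1/164.85 = 0.006066 hr

Final: 0.006066 hr


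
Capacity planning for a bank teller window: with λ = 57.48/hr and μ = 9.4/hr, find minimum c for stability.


Stability requires cμ > λ ⇔ c > λ/μ.
λ/μ = 57.48/9.4 = 6.1149
Minimum integer c = ⌊6.1149⌋ + 1 = 7
Check: 7·9.4 = 65.80 > 57.48, while 6·9.4 = 56.40 ≤ 57.48

Final: 7 servers


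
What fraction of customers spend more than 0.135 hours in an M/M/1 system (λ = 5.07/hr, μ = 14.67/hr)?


W ~ Exponential(μ−λ) for M/M/1.
μ − λ = 14.67 − 5.07 = 9.6000
P(W > t) = e^{−(μ−λ)t} = e^{−1.2960} = 0.273624

Final: 0.273624


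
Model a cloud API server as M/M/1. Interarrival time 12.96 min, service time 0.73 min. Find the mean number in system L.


λ = 60/12.96 = 4.6296 /hr
μ = 60/0.73 = 82.1918 /hr
ρ = λ/μ = 4.6296/82.1918 = 0.05633
L = ρ/(1−ρ) = 0.05633/0.9437 = 0.05969

Final: 0.05969


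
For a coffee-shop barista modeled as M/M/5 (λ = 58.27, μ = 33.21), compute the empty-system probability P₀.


a = λ/μ = 58.27/33.21 = 1.7546; ρ = a/c = 0.3509
Σ_{k=0}^{4} a^k/k! (terms k=0..4) = 1.00000 + 1.75459 + 1.53930 + 0.90028 + 0.39491 = 5.58907
Tail: a^5/(5!(1−ρ)) = 16.62956/(120·0.6491) = 0.21350
P₀ = 1/(5.58907 + 0.21350) = 1/5.80257 = 0.172337

Final: 0.172337


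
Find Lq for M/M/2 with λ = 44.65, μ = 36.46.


a = λ/μ = 1.2246; ρ = a/2 = 0.6123
P₀ = 0.240452
Lq = P₀·a^c·ρ / (c!·(1−ρ)²) = 0.240452·1.49972·0.6123/(2·0.15030)
= 0.73456

Final: 0.73456


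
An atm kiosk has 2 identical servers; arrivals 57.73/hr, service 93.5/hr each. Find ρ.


ρ = λ/(cμ) = 57.73/(2·93.5) = 57.73/187.00 = 0.3087

Final: 0.3087


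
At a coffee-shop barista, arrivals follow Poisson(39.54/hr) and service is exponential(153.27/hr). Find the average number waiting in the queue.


ρ = 39.54/153.27 = 0.2580
Lq = ρ²/(1−ρ) = 0.06655/0.7420 = 0.08969

Final: 0.08969


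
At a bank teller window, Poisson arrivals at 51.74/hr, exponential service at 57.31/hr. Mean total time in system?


W = 1/(μ−λ) = 1/(57.31 − 51.74) = 1/5.57 = 0.1795 hr

Final: 0.1795 hr


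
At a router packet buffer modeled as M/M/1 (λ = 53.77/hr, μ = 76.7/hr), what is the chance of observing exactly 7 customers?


ρ = 53.77/76.7 = 0.7010
P_n = (1−ρ)·ρ^n = (1 − 0.7010)·0.7010^7 = 0.2990·0.083217 = 0.024878

Final: 0.024878


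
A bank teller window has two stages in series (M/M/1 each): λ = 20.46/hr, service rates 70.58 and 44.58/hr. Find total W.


Each node sees arrival rate λ = 20.46/hr (tandem ⇒ throughput preserved).
W₁ = 1/(μ₁−λ) = 1/(70.58−20.46) = 0.01995 hr
W₂ = 1/(μ₂−λ) = 1/(44.58−20.46) = 0.04146 hr
W_total = W₁ + W₂ = 0.01995 + 0.04146 = 0.06141 hr

Final: 0.06141 hr


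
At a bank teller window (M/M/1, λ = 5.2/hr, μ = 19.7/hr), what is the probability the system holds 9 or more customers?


ρ = 5.2/19.7 = 0.2640
P(N ≥ n) = ρ^n = 0.2640^9 = 0.000006221

Final: 0.000006221


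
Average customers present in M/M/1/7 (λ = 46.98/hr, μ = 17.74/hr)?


ρ = 46.98/17.74 = 2.6483
L = ρ[1 − (K+1)ρ^K + Kρ^(K+1)] / [(1−ρ)(1−ρ^(K+1))]
Numerator: 2.6483·(1 − 8·913.515201 + 7·2419.218949) = 25495.815691
Denominator: (-1.6483)·(-2418.218949) = 3985.835517
L = 25495.815691/3985.835517 = 6.3966

Final: 6.3966


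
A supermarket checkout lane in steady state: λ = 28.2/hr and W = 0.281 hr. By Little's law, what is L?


L = λW = 28.2·0.281 = 7.9242

Final: 7.9242


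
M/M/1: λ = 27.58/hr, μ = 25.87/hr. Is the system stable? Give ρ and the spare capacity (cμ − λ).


Total capacity cμ = 1·25.87 = 25.87/hr
ρ = λ/(cμ) = 27.58/25.87 = 1.0661
Stable ⇔ ρ < 1: NO
Spare capacity = cμ − λ = 25.87 − 27.58 = -1.71/hr

Final: ρ = 1.0661; unstable; margin = -1.71/hr


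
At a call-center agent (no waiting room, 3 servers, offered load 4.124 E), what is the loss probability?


B(c,a) = (a^c/c!) / Σ_{k=0}^{c} a^k/k!
a^3/3! = 11.689736
Σ terms (k=0..3): 1.00000 + 4.12400 + 8.50369 + 11.68974 = 25.317424
B = 11.689736/25.317424 = 0.461727

Final: 0.461727


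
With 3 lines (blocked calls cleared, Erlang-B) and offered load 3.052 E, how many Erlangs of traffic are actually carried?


B(3,3.052) = 0.352341 (Erlang-B)
Carried load = a(1 − B) = 3.052·(1 − 0.352341) = 3.052·0.647659 = 1.9767 E

Final: 1.9767 Erlangs


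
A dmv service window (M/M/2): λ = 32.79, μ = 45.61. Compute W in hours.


a = 0.7189; ρ = 0.3595; P₀ = 0.471172
Lq = P₀·a^c·ρ/(c!(1−ρ)²) = 0.10668
Wq = Lq/λ = 0.10668/32.79 = 0.003253 hr
W = Wq + 1/μ = 0.003253 + 0.02193 = 0.02518 hr

Final: 0.02518 hr


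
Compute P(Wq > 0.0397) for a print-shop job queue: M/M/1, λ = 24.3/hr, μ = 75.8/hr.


ρ = 24.3/75.8 = 0.3206
P(Wq > t) = ρ·e^{−(μ−λ)t} = 0.3206·e^{−2.0446}
= 0.3206·0.129438 = 0.041495

Final: 0.041495


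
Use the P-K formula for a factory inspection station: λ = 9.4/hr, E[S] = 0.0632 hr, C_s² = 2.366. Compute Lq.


ρ = λ·E[S] = 9.4·0.0632 = 0.5941
Lq = ρ²(1+C_s²)/(2(1−ρ)) = 0.3529·(1+2.366)/(2·0.4059)
= 0.3529·3.3660/0.8118 = 1.46330

Final: 1.46330


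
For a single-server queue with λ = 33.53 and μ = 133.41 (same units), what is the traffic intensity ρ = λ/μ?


ρ = λ/μ = 33.53/133.41 = 0.2513

Final: 0.2513


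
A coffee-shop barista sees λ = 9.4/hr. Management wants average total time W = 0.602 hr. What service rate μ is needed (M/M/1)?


W = 1/(μ−λ) ⇒ μ − λ = 1/W = 1/0.602 = 1.6611
μ = λ + 1/W = 9.4 + 1.6611 = 11.0611 per hr

Final: 11.0611 /hr


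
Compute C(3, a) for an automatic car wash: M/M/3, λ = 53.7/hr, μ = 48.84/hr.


a = λ/μ = 1.0995; ρ = a/3 = 0.3665
P₀ = 0.327475 (from M/M/c formula)
C(c,a) = [a^c/(c!(1−ρ))]·P₀ = [1.32922/(6·0.6335)]·0.327475
= 0.34970·0.327475 = 0.114519

Final: 0.114519


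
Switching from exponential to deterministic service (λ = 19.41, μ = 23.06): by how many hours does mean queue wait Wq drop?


ρ = 19.41/23.06 = 0.8417
Wq(M/M/1) = ρ/(μ−λ) = 0.8417/3.65 = 0.23061 hr
Wq(M/D/1) = ρ/(2(μ−λ)) = 0.11530 hr
Savings = 0.23061 − 0.11530 = 0.11530 hr

Final: 0.11530 hr


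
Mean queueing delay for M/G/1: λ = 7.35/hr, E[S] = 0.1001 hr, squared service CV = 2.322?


ρ = λ·E[S] = 7.35·0.1001 = 0.7357
E[S²] = E[S]²(1+C_s²) = 0.1001²·(1+2.322) = 0.033286
Wq = λ·E[S²]/(2(1−ρ)) = 7.35·0.033286/(2·0.2643) = 0.46290 hr

Final: 0.46290 hr


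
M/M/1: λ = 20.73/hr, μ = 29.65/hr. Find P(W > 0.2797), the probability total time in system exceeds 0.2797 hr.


W ~ Exponential(μ−λ) for M/M/1.
μ − λ = 29.65 − 20.73 = 8.9200
P(W > t) = e^{−(μ−λ)t} = e^{−2.4949} = 0.082503

Final: 0.082503


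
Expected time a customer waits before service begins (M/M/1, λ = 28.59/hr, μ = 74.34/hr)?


ρ = 28.59/74.34 = 0.3846
Wq = ρ/(μ−λ) = 0.3846/(74.34 − 28.59) = 0.3846/45.75 = 0.008406 hr

Final: 0.008406 hr


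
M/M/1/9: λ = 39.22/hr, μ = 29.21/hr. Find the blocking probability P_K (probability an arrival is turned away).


ρ = λ/μ = 39.22/29.21 = 1.3427
P_K = (1−ρ)ρ^K/(1−ρ^(K+1)) = (-0.3427·14.183529)/(1 − 19.044094)
= -4.860566/-18.044094 = 0.269372

Final: 0.269372


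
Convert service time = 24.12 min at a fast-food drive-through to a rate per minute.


μ = 1/(service time) in consistent units.
1 minute = 1 min, so μ = 1/24.12 = 0.04146 per minute

Final: 0.04146 /min


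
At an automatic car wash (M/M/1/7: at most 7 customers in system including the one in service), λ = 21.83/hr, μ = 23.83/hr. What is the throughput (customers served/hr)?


ρ = 0.9161; P_K = (1−ρ)ρ^7/(1−ρ^8) = 0.090145
λ_eff = λ(1 − P_K) = 21.83·(1 − 0.090145) = 21.83·0.909855 = 19.8621 /hr

Final: 19.8621 /hr


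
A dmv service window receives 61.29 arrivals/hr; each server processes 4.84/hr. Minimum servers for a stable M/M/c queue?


Stability requires cμ > λ ⇔ c > λ/μ.
λ/μ = 61.29/4.84 = 12.6632
Minimum integer c = ⌊12.6632⌋ + 1 = 13
Check: 13·4.84 = 62.92 > 61.29, while 12·4.84 = 58.08 ≤ 61.29

Final: 13 servers


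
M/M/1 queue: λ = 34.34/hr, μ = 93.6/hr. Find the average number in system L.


ρ = λ/μ = 34.34/93.6 = 0.3669
L = ρ/(1−ρ) = 0.3669/(1 − 0.3669) = 0.3669/0.6331 = 0.5795

Final: 0.5795


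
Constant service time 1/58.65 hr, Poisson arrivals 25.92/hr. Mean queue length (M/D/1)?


ρ = 25.92/58.65 = 0.4419
M/D/1: Lq = ρ²/(2(1−ρ)) = 0.1953/(2·0.5581) = 0.17500

Final: 0.17500


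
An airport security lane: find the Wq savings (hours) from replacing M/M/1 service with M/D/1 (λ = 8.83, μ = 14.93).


ρ = 8.83/14.93 = 0.5914
Wq(M/M/1) = ρ/(μ−λ) = 0.5914/6.10 = 0.09696 hr
Wq(M/D/1) = ρ/(2(μ−λ)) = 0.04848 hr
Savings = 0.09696 − 0.04848 = 0.04848 hr

Final: 0.04848 hr


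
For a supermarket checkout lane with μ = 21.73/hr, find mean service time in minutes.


Mean service time = 1/μ = 1/21.73 hour = 0.04602 hour
In minutes: 0.04602 × 60 = 2.7612 min

Final: 2.7612 min


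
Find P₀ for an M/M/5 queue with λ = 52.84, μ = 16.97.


a = λ/μ = 52.84/16.97 = 3.1137; ρ = a/c = 0.6227
Σ_{k=0}^{4} a^k/k! (terms k=0..4) = 1.00000 + 3.11373 + 4.84766 + 5.03143 + 3.91663 = 17.90945
Tail: a^5/(5!(1−ρ)) = 292.68794/(120·0.3773) = 6.46532
P₀ = 1/(17.90945 + 6.46532) = 1/24.37477 = 0.041026

Final: 0.041026


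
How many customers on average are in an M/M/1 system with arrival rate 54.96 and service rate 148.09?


ρ = λ/μ = 54.96/148.09 = 0.3711
L = ρ/(1−ρ) = 0.3711/(1 − 0.3711) = 0.3711/0.6289 = 0.5901

Final: 0.5901


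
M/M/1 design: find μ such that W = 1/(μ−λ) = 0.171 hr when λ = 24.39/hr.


W = 1/(μ−λ) ⇒ μ − λ = 1/W = 1/0.171 = 5.8480
μ = λ + 1/W = 24.39 + 5.8480 = 30.2380 per hr

Final: 30.2380 /hr


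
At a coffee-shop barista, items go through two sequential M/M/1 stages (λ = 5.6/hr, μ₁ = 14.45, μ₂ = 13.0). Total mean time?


Each node sees arrival rate λ = 5.6/hr (tandem ⇒ throughput preserved).
W₁ = 1/(μ₁−λ) = 1/(14.45−5.6) = 0.11299 hr
W₂ = 1/(μ₂−λ) = 1/(13.0−5.6) = 0.13514 hr
W_total = W₁ + W₂ = 0.11299 + 0.13514 = 0.24813 hr

Final: 0.24813 hr


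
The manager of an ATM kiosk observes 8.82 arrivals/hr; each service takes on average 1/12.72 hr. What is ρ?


ρ = λ/μ = 8.82/12.72 = 0.6934

Final: 0.6934


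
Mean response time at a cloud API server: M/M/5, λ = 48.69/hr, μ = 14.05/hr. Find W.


a = 3.4655; ρ = 0.6931; P₀ = 0.027036
Lq = P₀·a^c·ρ/(c!(1−ρ)²) = 0.82864
Wq = Lq/λ = 0.82864/48.69 = 0.01702 hr
W = Wq + 1/μ = 0.01702 + 0.07117 = 0.08819 hr

Final: 0.08819 hr


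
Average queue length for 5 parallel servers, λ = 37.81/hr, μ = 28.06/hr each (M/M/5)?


a = λ/μ = 1.3475; ρ = a/5 = 0.2695
P₀ = 0.259666
Lq = P₀·a^c·ρ / (c!·(1−ρ)²) = 0.259666·4.44217·0.2695/(120·0.53364)
= 0.004854

Final: 0.004854


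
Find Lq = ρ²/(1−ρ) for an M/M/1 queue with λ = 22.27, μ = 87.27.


ρ = 22.27/87.27 = 0.2552
Lq = ρ²/(1−ρ) = 0.06512/0.7448 = 0.08743

Final: 0.08743


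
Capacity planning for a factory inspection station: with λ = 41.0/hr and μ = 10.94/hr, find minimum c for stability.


Stability requires cμ > λ ⇔ c > λ/μ.
λ/μ = 41.0/10.94 = 3.7477
Minimum integer c = ⌊3.7477⌋ + 1 = 4
Check: 4·10.94 = 43.76 > 41.0, while 3·10.94 = 32.82 ≤ 41.0

Final: 4 servers


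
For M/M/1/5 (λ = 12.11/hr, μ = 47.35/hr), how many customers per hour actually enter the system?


ρ = 0.2558; P_K = (1−ρ)ρ^5/(1−ρ^6) = 0.0008146
λ_eff = λ(1 − P_K) = 12.11·(1 − 0.0008146) = 12.11·0.999185 = 12.1001 /hr

Final: 12.1001 /hr


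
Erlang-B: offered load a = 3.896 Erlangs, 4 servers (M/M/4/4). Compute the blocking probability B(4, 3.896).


B(c,a) = (a^c/c!) / Σ_{k=0}^{c} a^k/k!
a^4/4! = 9.599852
Σ terms (k=0..4): 1.00000 + 3.89600 + 7.58941 + 9.85611 + 9.59985 = 31.941371
B = 9.599852/31.941371 = 0.300546

Final: 0.300546


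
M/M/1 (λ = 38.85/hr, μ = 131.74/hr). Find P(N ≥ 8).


ρ = 38.85/131.74 = 0.2949
P(N ≥ n) = ρ^n = 0.2949^8 = 0.00005720

Final: 0.00005720


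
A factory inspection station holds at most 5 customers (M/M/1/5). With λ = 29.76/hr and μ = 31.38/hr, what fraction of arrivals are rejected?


ρ = λ/μ = 29.76/31.38 = 0.9484
P_K = (1−ρ)ρ^K/(1−ρ^(K+1)) = (0.05163·0.767185)/(1 − 0.727579)
= 0.039606/0.272421 = 0.145385

Final: 0.145385


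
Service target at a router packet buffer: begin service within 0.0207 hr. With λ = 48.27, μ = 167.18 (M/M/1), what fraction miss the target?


ρ = 48.27/167.18 = 0.2887
P(Wq > t) = ρ·e^{−(μ−λ)t} = 0.2887·e^{−2.4614}
= 0.2887·0.085312 = 0.024632

Final: 0.024632


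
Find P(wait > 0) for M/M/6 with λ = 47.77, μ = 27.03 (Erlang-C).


a = λ/μ = 1.7673; ρ = a/6 = 0.2945
P₀ = 0.170676 (from M/M/c formula)
C(c,a) = [a^c/(c!(1−ρ))]·P₀ = [30.46879/(720·0.7055)]·0.170676
= 0.05999·0.170676 = 0.010238

Final: 0.010238


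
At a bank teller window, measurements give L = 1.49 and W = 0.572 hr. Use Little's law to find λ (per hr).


λ = L/W = 1.49/0.572 = 2.6049 /hr

Final: 2.6049 /hr


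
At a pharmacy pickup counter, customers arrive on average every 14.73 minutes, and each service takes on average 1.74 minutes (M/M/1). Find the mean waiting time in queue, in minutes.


λ = 60/14.73 = 4.0733 /hr
μ = 60/1.74 = 34.4828 /hr
ρ = λ/μ = 4.0733/34.4828 = 0.1181
Wq = ρ/(μ−λ) = 0.1181/(34.4828−4.0733) = 0.003885 hr
In minutes: 0.003885·60 = 0.2331 min

Final: 0.2331 min


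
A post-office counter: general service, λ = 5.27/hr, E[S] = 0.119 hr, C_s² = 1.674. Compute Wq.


ρ = λ·E[S] = 5.27·0.119 = 0.6271
E[S²] = E[S]²(1+C_s²) = 0.119²·(1+1.674) = 0.037867
Wq = λ·E[S²]/(2(1−ρ)) = 5.27·0.037867/(2·0.3729) = 0.26760 hr

Final: 0.26760 hr


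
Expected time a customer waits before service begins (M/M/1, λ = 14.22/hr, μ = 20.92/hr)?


ρ = 14.22/20.92 = 0.6797
Wq = ρ/(μ−λ) = 0.6797/(20.92 − 14.22) = 0.6797/6.70 = 0.1015 hr

Final: 0.1015 hr


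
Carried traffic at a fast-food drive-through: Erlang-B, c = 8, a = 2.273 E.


B(8,2.273) = 0.001821 (Erlang-B)
Carried load = a(1 − B) = 2.273·(1 − 0.001821) = 2.273·0.998179 = 2.2689 E

Final: 2.2689 Erlangs


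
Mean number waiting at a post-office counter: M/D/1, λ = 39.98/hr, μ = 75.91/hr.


ρ = 39.98/75.91 = 0.5267
M/D/1: Lq = ρ²/(2(1−ρ)) = 0.2774/(2·0.4733) = 0.29302

Final: 0.29302


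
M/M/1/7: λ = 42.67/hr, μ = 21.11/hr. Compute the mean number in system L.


ρ = 42.67/21.11 = 2.0213
L = ρ[1 − (K+1)ρ^K + Kρ^(K+1)] / [(1−ρ)(1−ρ^(K+1))]
Numerator: 2.0213·(1 − 8·137.860823 + 7·278.660413) = 1715.565050
Denominator: (-1.0213)·(-277.660413) = 283.579275
L = 1715.565050/283.579275 = 6.0497

Final: 6.0497


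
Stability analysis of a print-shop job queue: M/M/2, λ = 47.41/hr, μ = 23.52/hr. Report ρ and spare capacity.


Total capacity cμ = 2·23.52 = 47.04/hr
ρ = λ/(cμ) = 47.41/47.04 = 1.0079
Stable ⇔ ρ < 1: NO
Spare capacity = cμ − λ = 47.04 − 47.41 = -0.37/hr

Final: ρ = 1.0079; unstable; margin = -0.37/hr


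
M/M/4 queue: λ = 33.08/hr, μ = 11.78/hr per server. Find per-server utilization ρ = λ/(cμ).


ρ = λ/(cμ) = 33.08/(4·11.78) = 33.08/47.12 = 0.7020

Final: 0.7020


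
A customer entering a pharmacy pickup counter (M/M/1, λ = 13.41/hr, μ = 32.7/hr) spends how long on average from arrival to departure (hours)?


W = 1/(μ−λ) = 1/(32.7 − 13.41) = 1/19.29 = 0.05184 hr

Final: 0.05184 hr


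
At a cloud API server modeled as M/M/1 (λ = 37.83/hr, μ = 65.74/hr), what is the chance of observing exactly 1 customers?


ρ = 37.83/65.74 = 0.5754
P_n = (1−ρ)·ρ^n = (1 − 0.5754)·0.5754^1 = 0.4246·0.575449 = 0.244307

Final: 0.244307


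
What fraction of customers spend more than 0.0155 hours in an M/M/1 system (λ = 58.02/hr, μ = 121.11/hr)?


W ~ Exponential(μ−λ) for M/M/1.
μ − λ = 121.11 − 58.02 = 63.0900
P(W > t) = e^{−(μ−λ)t} = e^{−0.9779} = 0.376102

Final: 0.376102


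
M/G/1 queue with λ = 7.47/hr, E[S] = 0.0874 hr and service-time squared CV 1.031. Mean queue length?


ρ = λ·E[S] = 7.47·0.0874 = 0.6529
Lq = ρ²(1+C_s²)/(2(1−ρ)) = 0.4262·(1+1.031)/(2·0.3471)
= 0.4262·2.0310/0.6942 = 1.24699

Final: 1.24699


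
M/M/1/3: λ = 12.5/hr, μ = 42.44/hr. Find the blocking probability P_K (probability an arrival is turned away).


ρ = λ/μ = 12.5/42.44 = 0.2945
P_K = (1−ρ)ρ^K/(1−ρ^(K+1)) = (0.7055·0.025551)/(1 − 0.007526)
= 0.018025/0.992474 = 0.018162

Final: 0.018162


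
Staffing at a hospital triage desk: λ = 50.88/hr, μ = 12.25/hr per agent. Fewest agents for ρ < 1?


Stability requires cμ > λ ⇔ c > λ/μ.
λ/μ = 50.88/12.25 = 4.1535
Minimum integer c = ⌊4.1535⌋ + 1 = 5
Check: 5·12.25 = 61.25 > 50.88, while 4·12.25 = 49.00 ≤ 50.88

Final: 5 servers


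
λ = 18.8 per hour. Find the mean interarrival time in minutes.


Mean interarrival time = 1/λ = 1/18.8 hour = 0.05319 hour
In minutes: 0.05319 × 60 = 3.1915 min

Final: 3.1915 min


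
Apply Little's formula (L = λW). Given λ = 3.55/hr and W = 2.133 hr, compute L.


L = λW = 3.55·2.133 = 7.5721

Final: 7.5721


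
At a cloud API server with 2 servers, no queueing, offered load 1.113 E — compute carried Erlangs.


B(2,1.113) = 0.226683 (Erlang-B)
Carried load = a(1 − B) = 1.113·(1 − 0.226683) = 1.113·0.773317 = 0.8607 E

Final: 0.8607 Erlangs


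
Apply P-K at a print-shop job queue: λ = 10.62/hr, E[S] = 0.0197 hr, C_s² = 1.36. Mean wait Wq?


ρ = λ·E[S] = 10.62·0.0197 = 0.2092
E[S²] = E[S]²(1+C_s²) = 0.0197²·(1+1.36) = 0.0009159
Wq = λ·E[S²]/(2(1−ρ)) = 10.62·0.0009159/(2·0.7908) = 0.006150 hr

Final: 0.006150 hr


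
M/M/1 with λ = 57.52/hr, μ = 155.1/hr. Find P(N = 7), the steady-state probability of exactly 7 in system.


ρ = 57.52/155.1 = 0.3709
P_n = (1−ρ)·ρ^n = (1 − 0.3709)·0.3709^7 = 0.6291·0.0009648 = 0.0006070

Final: 0.0006070


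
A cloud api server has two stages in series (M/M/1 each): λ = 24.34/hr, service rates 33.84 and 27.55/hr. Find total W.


Each node sees arrival rate λ = 24.34/hr (tandem ⇒ throughput preserved).
W₁ = 1/(μ₁−λ) = 1/(33.84−24.34) = 0.10526 hr
W₂ = 1/(μ₂−λ) = 1/(27.55−24.34) = 0.31153 hr
W_total = W₁ + W₂ = 0.10526 + 0.31153 = 0.41679 hr

Final: 0.41679 hr


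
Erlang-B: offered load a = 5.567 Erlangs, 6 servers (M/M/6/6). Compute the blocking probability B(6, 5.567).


B(c,a) = (a^c/c!) / Σ_{k=0}^{c} a^k/k!
a^6/6! = 41.342319
Σ terms (k=0..6): 1.00000 + 5.56700 + 15.49574 + 28.75494 + 40.01968 + 44.55791 + 41.34232 = 176.737598
B = 41.342319/176.737598 = 0.233919

Final: 0.233919


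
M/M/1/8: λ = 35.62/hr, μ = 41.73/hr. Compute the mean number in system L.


ρ = 35.62/41.73 = 0.8536
L = ρ[1 − (K+1)ρ^K + Kρ^(K+1)] / [(1−ρ)(1−ρ^(K+1))]
Numerator: 0.8536·(1 − 9·0.281815 + 8·0.240552) = 0.331262
Denominator: (0.1464)·(0.759448) = 0.111196
L = 0.331262/0.111196 = 2.9791

Final: 2.9791


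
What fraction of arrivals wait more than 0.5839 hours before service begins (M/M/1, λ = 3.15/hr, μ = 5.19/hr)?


ρ = 3.15/5.19 = 0.6069
P(Wq > t) = ρ·e^{−(μ−λ)t} = 0.6069·e^{−1.1912}
= 0.6069·0.303870 = 0.184430

Final: 0.184430


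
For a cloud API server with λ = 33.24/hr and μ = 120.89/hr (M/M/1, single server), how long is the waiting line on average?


ρ = 33.24/120.89 = 0.2750
Lq = ρ²/(1−ρ) = 0.07560/0.7250 = 0.1043

Final: 0.1043


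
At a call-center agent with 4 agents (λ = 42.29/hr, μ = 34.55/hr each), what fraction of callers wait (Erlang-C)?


a = λ/μ = 1.2240; ρ = a/4 = 0.3060
P₀ = 0.292950 (from M/M/c formula)
C(c,a) = [a^c/(c!(1−ρ))]·P₀ = [2.24470/(24·0.6940)]·0.292950
= 0.13477·0.292950 = 0.039481

Final: 0.039481


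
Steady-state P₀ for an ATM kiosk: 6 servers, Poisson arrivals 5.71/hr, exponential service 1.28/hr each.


a = λ/μ = 5.71/1.28 = 4.4609; ρ = a/c = 0.7435
Σ_{k=0}^{5} a^k/k! (terms k=0..5) = 1.00000 + 4.46094 + 9.94998 + 14.79542 + 16.50036 + 14.72141 = 61.42810
Tail: a^6/(6!(1−ρ)) = 7880.55549/(720·0.2565) = 42.66967
P₀ = 1/(61.42810 + 42.66967) = 1/104.09778 = 0.009606

Final: 0.009606


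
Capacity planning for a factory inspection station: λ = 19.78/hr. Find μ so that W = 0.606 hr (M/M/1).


W = 1/(μ−λ) ⇒ μ − λ = 1/W = 1/0.606 = 1.6502
μ = λ + 1/W = 19.78 + 1.6502 = 21.4302 per hr

Final: 21.4302 /hr


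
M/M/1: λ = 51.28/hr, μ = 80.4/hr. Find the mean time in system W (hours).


W = 1/(μ−λ) = 1/(80.4 − 51.28) = 1/29.12 = 0.03434 hr

Final: 0.03434 hr


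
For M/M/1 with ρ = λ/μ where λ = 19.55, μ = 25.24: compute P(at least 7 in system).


ρ = 19.55/25.24 = 0.7746
P(N ≥ n) = ρ^n = 0.7746^7 = 0.167264

Final: 0.167264


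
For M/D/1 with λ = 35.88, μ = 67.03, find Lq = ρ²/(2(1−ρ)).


ρ = 35.88/67.03 = 0.5353
M/D/1: Lq = ρ²/(2(1−ρ)) = 0.2865/(2·0.4647) = 0.30828

Final: 0.30828


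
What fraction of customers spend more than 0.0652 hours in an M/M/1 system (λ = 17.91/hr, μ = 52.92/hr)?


W ~ Exponential(μ−λ) for M/M/1.
μ − λ = 52.92 − 17.91 = 35.0100
P(W > t) = e^{−(μ−λ)t} = e^{−2.2827} = 0.102013

Final: 0.102013


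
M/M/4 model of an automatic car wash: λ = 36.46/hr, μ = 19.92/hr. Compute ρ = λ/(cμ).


ρ = λ/(cμ) = 36.46/(4·19.92) = 36.46/79.68 = 0.4576

Final: 0.4576


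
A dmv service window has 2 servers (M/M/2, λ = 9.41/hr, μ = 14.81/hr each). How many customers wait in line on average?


a = λ/μ = 0.6354; ρ = a/2 = 0.3177
P₀ = 0.517807
Lq = P₀·a^c·ρ / (c!·(1−ρ)²) = 0.517807·0.40371·0.3177/(2·0.46555)
= 0.07133

Final: 0.07133


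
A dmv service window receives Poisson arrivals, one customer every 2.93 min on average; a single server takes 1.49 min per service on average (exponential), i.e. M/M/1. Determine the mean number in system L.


λ = 60/2.93 = 20.4778 /hr
μ = 60/1.49 = 40.2685 /hr
ρ = λ/μ = 20.4778/40.2685 = 0.5085
L = ρ/(1−ρ) = 0.5085/0.4915 = 1.0347

Final: 1.0347


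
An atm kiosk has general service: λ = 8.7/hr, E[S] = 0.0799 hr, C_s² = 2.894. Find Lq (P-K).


ρ = λ·E[S] = 8.7·0.0799 = 0.6951
Lq = ρ²(1+C_s²)/(2(1−ρ)) = 0.4832·(1+2.894)/(2·0.3049)
= 0.4832·3.8940/0.6097 = 3.08591

Final: 3.08591


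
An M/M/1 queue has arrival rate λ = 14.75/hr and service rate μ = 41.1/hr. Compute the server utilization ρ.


ρ = λ/μ = 14.75/41.1 = 0.3589

Final: 0.3589


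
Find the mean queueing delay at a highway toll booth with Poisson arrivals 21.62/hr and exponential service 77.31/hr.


ρ = 21.62/77.31 = 0.2797
Wq = ρ/(μ−λ) = 0.2797/(77.31 − 21.62) = 0.2797/55.69 = 0.005022 hr

Final: 0.005022 hr


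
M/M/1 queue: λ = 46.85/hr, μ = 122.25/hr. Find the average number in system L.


ρ = λ/μ = 46.85/122.25 = 0.3832
L = ρ/(1−ρ) = 0.3832/(1 − 0.3832) = 0.3832/0.6168 = 0.6214

Final: 0.6214


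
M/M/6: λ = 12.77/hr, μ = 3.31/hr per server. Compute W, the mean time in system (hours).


a = 3.8580; ρ = 0.6430; P₀ = 0.019588
Lq = P₀·a^c·ρ/(c!(1−ρ)²) = 0.45259
Wq = Lq/λ = 0.45259/12.77 = 0.03544 hr
W = Wq + 1/μ = 0.03544 + 0.30211 = 0.33756 hr

Final: 0.33756 hr


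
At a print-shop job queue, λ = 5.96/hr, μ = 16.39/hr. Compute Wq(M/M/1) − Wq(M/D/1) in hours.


ρ = 5.96/16.39 = 0.3636
Wq(M/M/1) = ρ/(μ−λ) = 0.3636/10.43 = 0.03486 hr
Wq(M/D/1) = ρ/(2(μ−λ)) = 0.01743 hr
Savings = 0.03486 − 0.01743 = 0.01743 hr

Final: 0.01743 hr


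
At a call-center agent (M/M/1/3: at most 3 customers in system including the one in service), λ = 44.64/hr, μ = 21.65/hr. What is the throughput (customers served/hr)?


ρ = 2.0619; P_K = (1−ρ)ρ^3/(1−ρ^4) = 0.545172
λ_eff = λ(1 − P_K) = 44.64·(1 − 0.545172) = 44.64·0.454828 = 20.3035 /hr

Final: 20.3035 /hr


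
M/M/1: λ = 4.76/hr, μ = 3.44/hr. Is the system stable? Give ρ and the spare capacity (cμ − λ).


Total capacity cμ = 1·3.44 = 3.44/hr
ρ = λ/(cμ) = 4.76/3.44 = 1.3837
Stable ⇔ ρ < 1: NO
Spare capacity = cμ − λ = 3.44 − 4.76 = -1.32/hr

Final: ρ = 1.3837; unstable; margin = -1.32/hr


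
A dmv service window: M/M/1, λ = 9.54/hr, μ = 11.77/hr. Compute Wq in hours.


ρ = 9.54/11.77 = 0.8105
Wq = ρ/(μ−λ) = 0.8105/(11.77 − 9.54) = 0.8105/2.23 = 0.3635 hr

Final: 0.3635 hr


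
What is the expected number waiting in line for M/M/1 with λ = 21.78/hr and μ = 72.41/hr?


ρ = 21.78/72.41 = 0.3008
Lq = ρ²/(1−ρ) = 0.09047/0.6992 = 0.1294

Final: 0.1294


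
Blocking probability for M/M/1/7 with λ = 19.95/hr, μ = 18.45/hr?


ρ = λ/μ = 19.95/18.45 = 1.0813
P_K = (1−ρ)ρ^K/(1−ρ^(K+1)) = (-0.08130·1.728326)/(1 − 1.868840)
= -0.140514/-0.868840 = 0.161726

Final: 0.161726


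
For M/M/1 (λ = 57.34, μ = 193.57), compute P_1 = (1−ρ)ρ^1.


ρ = 57.34/193.57 = 0.2962
P_n = (1−ρ)·ρ^n = (1 − 0.2962)·0.2962^1 = 0.7038·0.296224 = 0.208475

Final: 0.208475


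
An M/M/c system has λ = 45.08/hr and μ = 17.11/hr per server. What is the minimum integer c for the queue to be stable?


Stability requires cμ > λ ⇔ c > λ/μ.
λ/μ = 45.08/17.11 = 2.6347
Minimum integer c = ⌊2.6347⌋ + 1 = 3
Check: 3·17.11 = 51.33 > 45.08, while 2·17.11 = 34.22 ≤ 45.08

Final: 3 servers


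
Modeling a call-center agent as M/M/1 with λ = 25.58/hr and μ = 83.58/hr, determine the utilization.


ρ = λ/μ = 25.58/83.58 = 0.3061

Final: 0.3061


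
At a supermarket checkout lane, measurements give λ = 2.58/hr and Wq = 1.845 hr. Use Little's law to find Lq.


Lq = λWq = 2.58·1.845 = 4.7601

Final: 4.7601


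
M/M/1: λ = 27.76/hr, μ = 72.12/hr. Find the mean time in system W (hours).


W = 1/(μ−λ) = 1/(72.12 − 27.76) = 1/44.36 = 0.02254 hr

Final: 0.02254 hr


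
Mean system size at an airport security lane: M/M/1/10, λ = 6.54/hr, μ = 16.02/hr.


ρ = 6.54/16.02 = 0.4082
L = ρ[1 − (K+1)ρ^K + Kρ^(K+1)] / [(1−ρ)(1−ρ^(K+1))]
Numerator: 0.4082·(1 − 11·0.0001286 + 10·0.00005249) = 0.407877
Denominator: (0.5918)·(0.999948) = 0.591729
L = 0.407877/0.591729 = 0.6893

Final: 0.6893


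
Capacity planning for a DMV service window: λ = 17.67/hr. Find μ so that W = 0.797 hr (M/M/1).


W = 1/(μ−λ) ⇒ μ − λ = 1/W = 1/0.797 = 1.2547
μ = λ + 1/W = 17.67 + 1.2547 = 18.9247 per hr

Final: 18.9247 /hr


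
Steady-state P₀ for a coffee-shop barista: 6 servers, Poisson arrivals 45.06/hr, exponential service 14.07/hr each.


a = λ/μ = 45.06/14.07 = 3.2026; ρ = a/c = 0.5338
Σ_{k=0}^{5} a^k/k! (terms k=0..5) = 1.00000 + 3.20256 + 5.12819 + 5.47444 + 4.38306 + 2.80740 = 21.99565
Tail: a^6/(6!(1−ρ)) = 1078.90335/(720·0.4662) = 3.21396
P₀ = 1/(21.99565 + 3.21396) = 1/25.20961 = 0.039667

Final: 0.039667


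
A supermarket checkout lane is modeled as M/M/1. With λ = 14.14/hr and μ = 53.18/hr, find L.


ρ = λ/μ = 14.14/53.18 = 0.2659
L = ρ/(1−ρ) = 0.2659/(1 − 0.2659) = 0.2659/0.7341 = 0.3622

Final: 0.3622


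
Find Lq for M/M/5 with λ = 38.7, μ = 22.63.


a = λ/μ = 1.7101; ρ = a/5 = 0.3420
P₀ = 0.180261
Lq = P₀·a^c·ρ / (c!·(1−ρ)²) = 0.180261·14.62622·0.3420/(120·0.43293)
= 0.01736

Final: 0.01736


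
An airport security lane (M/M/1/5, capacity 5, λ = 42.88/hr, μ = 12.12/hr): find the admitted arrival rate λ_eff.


ρ = 3.5380; P_K = (1−ρ)ρ^5/(1−ρ^6) = 0.717717
λ_eff = λ(1 − P_K) = 42.88·(1 − 0.717717) = 42.88·0.282283 = 12.1043 /hr

Final: 12.1043 /hr


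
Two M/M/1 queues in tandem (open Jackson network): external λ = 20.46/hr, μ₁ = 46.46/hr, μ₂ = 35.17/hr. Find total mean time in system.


Each node sees arrival rate λ = 20.46/hr (tandem ⇒ throughput preserved).
W₁ = 1/(μ₁−λ) = 1/(46.46−20.46) = 0.03846 hr
W₂ = 1/(μ₂−λ) = 1/(35.17−20.46) = 0.06798 hr
W_total = W₁ + W₂ = 0.03846 + 0.06798 = 0.10644 hr

Final: 0.10644 hr


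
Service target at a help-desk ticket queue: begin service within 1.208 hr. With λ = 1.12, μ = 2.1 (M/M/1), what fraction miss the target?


ρ = 1.12/2.1 = 0.5333
P(Wq > t) = ρ·e^{−(μ−λ)t} = 0.5333·e^{−1.1838}
= 0.5333·0.306101 = 0.163254

Final: 0.163254


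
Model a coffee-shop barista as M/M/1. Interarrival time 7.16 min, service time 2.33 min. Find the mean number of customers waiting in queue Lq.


λ = 60/7.16 = 8.3799 /hr
μ = 60/2.33 = 25.7511 /hr
ρ = λ/μ = 8.3799/25.7511 = 0.3254
Lq = ρ²/(1−ρ) = 0.1059/0.6746 = 0.1570

Final: 0.1570


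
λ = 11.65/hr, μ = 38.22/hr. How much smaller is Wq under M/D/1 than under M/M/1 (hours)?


ρ = 11.65/38.22 = 0.3048
Wq(M/M/1) = ρ/(μ−λ) = 0.3048/26.57 = 0.01147 hr
Wq(M/D/1) = ρ/(2(μ−λ)) = 0.005736 hr
Savings = 0.01147 − 0.005736 = 0.005736 hr

Final: 0.005736 hr


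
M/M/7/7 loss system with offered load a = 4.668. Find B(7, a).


B(c,a) = (a^c/c!) / Σ_{k=0}^{c} a^k/k!
a^7/7! = 9.582645
Σ terms (k=0..7): 1.00000 + 4.66800 + 10.89511 + 16.95279 + 19.78391 + 18.47026 + 14.36986 + 9.58264 = 95.722583
B = 9.582645/95.722583 = 0.100109

Final: 0.100109


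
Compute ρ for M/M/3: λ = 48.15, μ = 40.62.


ρ = λ/(cμ) = 48.15/(3·40.62) = 48.15/121.86 = 0.3951

Final: 0.3951


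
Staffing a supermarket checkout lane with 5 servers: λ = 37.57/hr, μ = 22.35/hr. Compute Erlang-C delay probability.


a = λ/μ = 1.6810; ρ = a/5 = 0.3362
P₀ = 0.185643 (from M/M/c formula)
C(c,a) = [a^c/(c!(1−ρ))]·P₀ = [13.42203/(120·0.6638)]·0.185643
= 0.16850·0.185643 = 0.031281

Final: 0.031281


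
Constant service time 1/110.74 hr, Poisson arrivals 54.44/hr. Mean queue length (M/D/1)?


ρ = 54.44/110.74 = 0.4916
M/D/1: Lq = ρ²/(2(1−ρ)) = 0.2417/(2·0.5084) = 0.23768

Final: 0.23768


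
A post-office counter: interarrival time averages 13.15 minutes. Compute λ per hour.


λ = 1/(interarrival time) in consistent units.
1 hour = 60 min, so λ = 60/13.15 = 4.5627 per hour

Final: 4.5627 /hr


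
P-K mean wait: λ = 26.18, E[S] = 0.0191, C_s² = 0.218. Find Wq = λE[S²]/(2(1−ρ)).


ρ = λ·E[S] = 26.18·0.0191 = 0.5000
E[S²] = E[S]²(1+C_s²) = 0.0191²·(1+0.218) = 0.0004443
Wq = λ·E[S²]/(2(1−ρ)) = 26.18·0.0004443/(2·0.5000) = 0.01163 hr

Final: 0.01163 hr


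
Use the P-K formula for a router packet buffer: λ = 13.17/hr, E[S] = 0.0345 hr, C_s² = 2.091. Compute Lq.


ρ = λ·E[S] = 13.17·0.0345 = 0.4544
Lq = ρ²(1+C_s²)/(2(1−ρ)) = 0.2064·(1+2.091)/(2·0.5456)
= 0.2064·3.0910/1.0913 = 0.58476

Final: 0.58476


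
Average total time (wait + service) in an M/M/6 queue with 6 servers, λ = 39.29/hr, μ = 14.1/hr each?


a = 2.7865; ρ = 0.4644; P₀ = 0.060971
Lq = P₀·a^c·ρ/(c!(1−ρ)²) = 0.06419
Wq = Lq/λ = 0.06419/39.29 = 0.001634 hr
W = Wq + 1/μ = 0.001634 + 0.07092 = 0.07256 hr

Final: 0.07256 hr


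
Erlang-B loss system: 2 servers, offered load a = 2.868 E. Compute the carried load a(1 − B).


B(2,2.868) = 0.515331 (Erlang-B)
Carried load = a(1 − B) = 2.868·(1 − 0.515331) = 2.868·0.484669 = 1.3900 E

Final: 1.3900 Erlangs


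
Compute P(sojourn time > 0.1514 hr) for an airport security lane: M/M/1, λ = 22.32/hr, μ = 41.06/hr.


W ~ Exponential(μ−λ) for M/M/1.
μ − λ = 41.06 − 22.32 = 18.7400
P(W > t) = e^{−(μ−λ)t} = e^{−2.8372} = 0.058587

Final: 0.058587


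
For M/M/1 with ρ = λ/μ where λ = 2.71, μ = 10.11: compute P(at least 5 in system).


ρ = 2.71/10.11 = 0.2681
P(N ≥ n) = ρ^n = 0.2681^5 = 0.001384

Final: 0.001384


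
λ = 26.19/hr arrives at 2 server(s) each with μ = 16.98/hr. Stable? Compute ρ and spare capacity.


Total capacity cμ = 2·16.98 = 33.96/hr
ρ = λ/(cμ) = 26.19/33.96 = 0.7712
Stable ⇔ ρ < 1: YES
Spare capacity = cμ − λ = 33.96 − 26.19 = 7.77/hr

Final: ρ = 0.7712; stable; margin = 7.77/hr


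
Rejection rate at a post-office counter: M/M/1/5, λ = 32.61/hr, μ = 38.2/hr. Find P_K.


ρ = λ/μ = 32.61/38.2 = 0.8537
P_K = (1−ρ)ρ^K/(1−ρ^(K+1)) = (0.1463·0.453354)/(1 − 0.387012)
= 0.066342/0.612988 = 0.108227

Final: 0.108227
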